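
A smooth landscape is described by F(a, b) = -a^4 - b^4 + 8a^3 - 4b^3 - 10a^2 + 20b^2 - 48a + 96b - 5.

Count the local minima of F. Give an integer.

1

F separates as a function of a plus a function of b, so ∇F=0 decouples.
∂F/∂a = -4(a - 4)(a - 3)(a + 1) = 0 at a ∈ {-1, 3, 4}; ∂F/∂b = -4(b - 3)(b + 2)(b + 4) = 0 at b ∈ {-4, -2, 3}.
The Hessian is diagonal: diag(F_aa, F_bb). Second derivatives: F_aa(-1)=-80, F_aa(3)=16, F_aa(4)=-20; F_bb(-4)=-56, F_bb(-2)=40, F_bb(3)=-140.
Local minima occur where both diagonal entries positive: (3, -2). Count: 1.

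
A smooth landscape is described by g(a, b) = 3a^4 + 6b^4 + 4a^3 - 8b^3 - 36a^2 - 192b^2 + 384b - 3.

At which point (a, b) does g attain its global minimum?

g(a,b) separates as P(a) + Q(b) − 3, so its minimum is min P + min Q − 3.
P'(a) = 12a(a - 2)(a + 3) vanishes at a ∈ {-3, 0, 2}; Q'(b) = 24(b - 4)(b - 1)(b + 4) vanishes at b ∈ {-4, 1, 4}.
Local minima of P (where P''>0): P(-3)=-189, P(2)=-64. Local minima of Q: Q(-4)=-2560, Q(4)=-512.
So the global minimum of g is P(-3) + Q(-4) − 3 = -189 − 2560 − 3 = -2752, attained at (-3, -4).

(-3, -4)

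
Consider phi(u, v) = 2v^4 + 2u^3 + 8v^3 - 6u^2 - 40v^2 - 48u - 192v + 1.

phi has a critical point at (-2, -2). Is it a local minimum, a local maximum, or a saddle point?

The mixed partial ∂²phi/∂u∂v is 0, so the Hessian at any point is diag(phi_uu, phi_vv) = diag(12(u - 1), 8(3v^2 + 6v - 10)).
At (-2, -2): H = diag(-36, -80).
Both eigenvalues are negative, so H is negative definite: a local maximum.

local maximum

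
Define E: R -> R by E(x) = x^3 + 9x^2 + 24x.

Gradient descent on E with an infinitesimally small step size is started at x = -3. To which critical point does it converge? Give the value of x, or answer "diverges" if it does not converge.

-2

E'(x) = 3(x + 2)(x + 4), so E'(-3) = -3.
Gradient descent moves in the -E' direction, i.e. x is increasing.
The nearest critical point in that direction is x = -2, where E'' = 6 > 0 (a local minimum). The iterate converges there.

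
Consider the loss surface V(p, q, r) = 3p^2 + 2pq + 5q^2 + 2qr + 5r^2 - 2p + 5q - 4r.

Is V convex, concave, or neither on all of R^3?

V is quadratic, so its Hessian is the constant matrix H = [[6, 2, 0], [2, 10, 2], [0, 2, 10]].
Leading principal minors: 6, 56, 536.
All positive ⇒ H ≻ 0 ⇒ convex.

convex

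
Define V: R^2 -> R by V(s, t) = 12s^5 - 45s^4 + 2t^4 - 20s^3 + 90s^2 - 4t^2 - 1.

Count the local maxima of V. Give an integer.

2

V separates as a function of s plus a function of t, so ∇V=0 decouples.
∂V/∂s = 60s(s - 3)(s - 1)(s + 1) = 0 at s ∈ {-1, 0, 1, 3}; ∂V/∂t = 8t(t - 1)(t + 1) = 0 at t ∈ {-1, 0, 1}.
The Hessian is diagonal: diag(V_ss, V_tt). Second derivatives: V_ss(-1)=-480, V_ss(0)=180, V_ss(1)=-240, V_ss(3)=1440; V_tt(-1)=16, V_tt(0)=-8, V_tt(1)=16.
Local maxima occur where both diagonal entries negative: (-1, 0), (1, 0). Count: 2.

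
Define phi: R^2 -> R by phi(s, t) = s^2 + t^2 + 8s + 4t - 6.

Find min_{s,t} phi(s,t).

-26

phi(s,t) separates as P(s) + Q(t) − 6, so its minimum is min P + min Q − 6.
P'(s) = 2s + 8 vanishes at s ∈ {-4}; Q'(t) = 2(t + 2) vanishes at t ∈ {-2}.
Local minima of P (where P''>0): P(-4)=-16. Local minima of Q: Q(-2)=-4.
So the global minimum of phi is P(-4) + Q(-2) − 6 = -16 − 4 − 6 = -26, attained at (-4, -2).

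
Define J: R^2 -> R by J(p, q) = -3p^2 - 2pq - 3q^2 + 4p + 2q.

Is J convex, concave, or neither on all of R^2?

J is quadratic, so its Hessian is the constant matrix H = [[-6, -2], [-2, -6]].
det(H) = 32, tr(H) = -12.
det(H) > 0 and tr(H) < 0, so H is negative definite everywhere: concave.

concave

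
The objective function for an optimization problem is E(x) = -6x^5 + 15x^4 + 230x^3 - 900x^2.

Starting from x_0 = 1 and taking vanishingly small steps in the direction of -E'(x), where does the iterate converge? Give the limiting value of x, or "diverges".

3

E'(x) = -30x(x - 4)(x - 3)(x + 5), so E'(1) = -1080.
Gradient descent moves in the -E' direction, i.e. x is increasing.
The nearest critical point in that direction is x = 3, where E'' = 720 > 0 (a local minimum). The iterate converges there.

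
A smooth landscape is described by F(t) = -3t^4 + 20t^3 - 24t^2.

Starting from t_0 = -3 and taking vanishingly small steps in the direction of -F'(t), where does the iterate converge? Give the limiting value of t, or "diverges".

diverges

F'(t) = -12t(t - 4)(t - 1), so F'(-3) = 1008.
Gradient descent moves in the -F' direction, i.e. t is decreasing.
There is no critical point below t=-3, and F' keeps the same sign, so the iterate runs off to −∞.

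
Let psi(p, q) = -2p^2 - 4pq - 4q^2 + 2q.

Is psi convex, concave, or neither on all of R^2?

concave

psi is quadratic, so its Hessian is the constant matrix H = [[-4, -4], [-4, -8]].
det(H) = 16, tr(H) = -12.
det(H) > 0 and tr(H) < 0, so H is negative definite everywhere: concave.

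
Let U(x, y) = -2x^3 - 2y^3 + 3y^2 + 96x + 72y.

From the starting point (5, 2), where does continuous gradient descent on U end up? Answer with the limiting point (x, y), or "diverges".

diverges

U is separable, so gradient descent decouples: x follows -∂U/∂x, y follows -∂U/∂y.
∂U/∂x = -6(x - 4)(x + 4); at x=5 this is -54, so x increases.
∂U/∂y = -6(y - 4)(y + 3); at y=2 this is 60, so y decreases.
The x-coordinate has no critical point in that direction and runs off to infinity.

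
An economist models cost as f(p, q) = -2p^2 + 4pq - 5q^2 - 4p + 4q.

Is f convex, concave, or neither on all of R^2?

concave

f is quadratic, so its Hessian is the constant matrix H = [[-4, 4], [4, -10]].
det(H) = 24, tr(H) = -14.
det(H) > 0 and tr(H) < 0, so H is negative definite everywhere: concave.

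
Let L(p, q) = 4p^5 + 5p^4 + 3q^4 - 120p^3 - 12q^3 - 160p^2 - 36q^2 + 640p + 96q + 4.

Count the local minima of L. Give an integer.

L separates as a function of p plus a function of q, so ∇L=0 decouples.
∂L/∂p = 20(p - 4)(p - 1)(p + 2)(p + 4) = 0 at p ∈ {-4, -2, 1, 4}; ∂L/∂q = 12(q - 4)(q - 1)(q + 2) = 0 at q ∈ {-2, 1, 4}.
The Hessian is diagonal: diag(L_pp, L_qq). Second derivatives: L_pp(-4)=-1600, L_pp(-2)=720, L_pp(1)=-900, L_pp(4)=2880; L_qq(-2)=216, L_qq(1)=-108, L_qq(4)=216.
Local minima occur where both diagonal entries positive: (-2, -2), (-2, 4), (4, -2), (4, 4). Count: 4.

4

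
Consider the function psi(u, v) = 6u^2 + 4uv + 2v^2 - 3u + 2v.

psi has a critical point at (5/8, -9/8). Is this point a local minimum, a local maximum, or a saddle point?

local minimum

The Hessian of psi is constant: H = [[12, 4], [4, 4]].
det(H) = 12·4 − 4² = 32.
det(H) > 0 and tr(H) = 16 > 0, so H is positive definite and the point is a local minimum.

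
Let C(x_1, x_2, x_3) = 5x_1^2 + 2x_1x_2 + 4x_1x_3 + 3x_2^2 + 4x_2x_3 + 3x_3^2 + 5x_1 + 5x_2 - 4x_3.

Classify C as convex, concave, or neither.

convex

C is quadratic, so its Hessian is the constant matrix H = [[10, 2, 4], [2, 6, 4], [4, 4, 6]].
Leading principal minors: 10, 56, 144.
All positive ⇒ H ≻ 0 ⇒ convex.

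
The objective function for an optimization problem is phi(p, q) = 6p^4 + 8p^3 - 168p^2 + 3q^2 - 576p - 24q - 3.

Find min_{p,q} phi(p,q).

phi(p,q) separates as A(p) + B(q) − 3, so its minimum is min A + min B − 3.
A'(p) = 24(p - 4)(p + 2)(p + 3) vanishes at p ∈ {-3, -2, 4}; B'(q) = 6q - 24 vanishes at q ∈ {4}.
Local minima of A (where A''>0): A(-3)=486, A(4)=-2944. Local minima of B: B(4)=-48.
So the global minimum of phi is A(4) + B(4) − 3 = -2944 − 48 − 3 = -2995, attained at (4, 4).

-2995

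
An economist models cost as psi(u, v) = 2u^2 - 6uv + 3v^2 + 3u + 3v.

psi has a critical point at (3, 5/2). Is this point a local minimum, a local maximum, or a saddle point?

saddle point

The Hessian of psi is constant: H = [[4, -6], [-6, 6]].
det(H) = 4·6 − (-6)² = -12.
Since det(H) < 0, H is indefinite and the critical point is a saddle point.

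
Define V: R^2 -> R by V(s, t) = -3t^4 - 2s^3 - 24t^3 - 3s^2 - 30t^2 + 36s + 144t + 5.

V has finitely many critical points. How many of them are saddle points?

V separates as a function of s plus a function of t, so ∇V=0 decouples.
∂V/∂s = -6(s - 2)(s + 3) = 0 at s ∈ {-3, 2}; ∂V/∂t = -12(t - 1)(t + 3)(t + 4) = 0 at t ∈ {-4, -3, 1}.
The Hessian is diagonal: diag(V_ss, V_tt). Second derivatives: V_ss(-3)=30, V_ss(2)=-30; V_tt(-4)=-60, V_tt(-3)=48, V_tt(1)=-240.
Saddle points occur where the two diagonal entries have opposite signs: (-3, -4), (-3, 1), (2, -3). Count: 3.

3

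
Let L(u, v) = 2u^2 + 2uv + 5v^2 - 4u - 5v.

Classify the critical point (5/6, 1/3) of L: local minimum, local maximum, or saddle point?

local minimum

The Hessian of L is constant: H = [[4, 2], [2, 10]].
det(H) = 4·10 − 2² = 36.
det(H) > 0 and tr(H) = 14 > 0, so H is positive definite and the point is a local minimum.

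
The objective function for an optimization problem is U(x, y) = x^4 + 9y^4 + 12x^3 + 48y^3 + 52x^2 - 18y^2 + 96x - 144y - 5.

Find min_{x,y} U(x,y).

-549

U(x,y) separates as P(x) + Q(y) − 5, so its minimum is min P + min Q − 5.
P'(x) = 4(x + 2)(x + 3)(x + 4) vanishes at x ∈ {-4, -3, -2}; Q'(y) = 36(y - 1)(y + 1)(y + 4) vanishes at y ∈ {-4, -1, 1}.
Local minima of P (where P''>0): P(-4)=-64, P(-2)=-64. Local minima of Q: Q(-4)=-480, Q(1)=-105.
So the global minimum of U is P(-4) + Q(-4) − 5 = -64 − 480 − 5 = -549, attained at (-4, -4).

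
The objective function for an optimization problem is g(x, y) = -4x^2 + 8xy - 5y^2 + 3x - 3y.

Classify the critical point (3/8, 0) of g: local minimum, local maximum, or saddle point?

The Hessian of g is constant: H = [[-8, 8], [8, -10]].
det(H) = (-8)·(-10) − 8² = 16.
det(H) > 0 and tr(H) = -18 < 0, so H is negative definite and the point is a local maximum.

local maximum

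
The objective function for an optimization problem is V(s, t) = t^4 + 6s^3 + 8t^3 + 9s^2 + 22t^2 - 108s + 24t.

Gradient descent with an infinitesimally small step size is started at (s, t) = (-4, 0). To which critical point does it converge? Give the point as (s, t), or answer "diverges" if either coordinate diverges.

diverges

V is separable, so gradient descent decouples: s follows -∂V/∂s, t follows -∂V/∂t.
∂V/∂s = 18(s - 2)(s + 3); at s=-4 this is 108, so s decreases.
∂V/∂t = 4(t + 1)(t + 2)(t + 3); at t=0 this is 24, so t decreases.
The s-coordinate has no critical point in that direction and runs off to infinity.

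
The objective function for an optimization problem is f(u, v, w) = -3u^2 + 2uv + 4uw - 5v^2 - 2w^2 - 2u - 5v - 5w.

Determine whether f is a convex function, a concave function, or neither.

concave

f is quadratic, so its Hessian is the constant matrix H = [[-6, 2, 4], [2, -10, 0], [4, 0, -4]].
Leading principal minors: -6, 56, -64.
Signs alternate −, +, − ⇒ H ≺ 0 ⇒ concave.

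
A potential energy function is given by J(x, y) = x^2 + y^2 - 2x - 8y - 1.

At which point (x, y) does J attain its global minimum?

(1, 4)

J(x,y) separates as P(x) + Q(y) − 1, so its minimum is min P + min Q − 1.
P'(x) = 2x - 2 vanishes at x ∈ {1}; Q'(y) = 2y - 8 vanishes at y ∈ {4}.
Local minima of P (where P''>0): P(1)=-1. Local minima of Q: Q(4)=-16.
So the global minimum of J is P(1) + Q(4) − 1 = -1 − 16 − 1 = -18, attained at (1, 4).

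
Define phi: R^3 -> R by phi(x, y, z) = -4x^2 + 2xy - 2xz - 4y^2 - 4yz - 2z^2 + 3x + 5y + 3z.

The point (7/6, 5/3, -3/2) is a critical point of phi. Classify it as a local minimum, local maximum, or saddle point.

The Hessian is constant: H = [[-8, 2, -2], [2, -8, -4], [-2, -4, -4]].
Leading principal minors: Δ₁ = -8, Δ₂ = 60, Δ₃ = -48.
The minors alternate sign starting negative (−, +, −), so H is negative definite: a local maximum.

local maximum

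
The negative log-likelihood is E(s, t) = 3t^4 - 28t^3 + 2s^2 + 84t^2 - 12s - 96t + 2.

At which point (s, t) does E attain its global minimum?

(3, 4)

E(s,t) separates as P(s) + Q(t) + 2, so its minimum is min P + min Q + 2.
P'(s) = 4s - 12 vanishes at s ∈ {3}; Q'(t) = 12(t - 4)(t - 2)(t - 1) vanishes at t ∈ {1, 2, 4}.
Local minima of P (where P''>0): P(3)=-18. Local minima of Q: Q(1)=-37, Q(4)=-64.
So the global minimum of E is P(3) + Q(4) + 2 = -18 − 64 + 2 = -80, attained at (3, 4).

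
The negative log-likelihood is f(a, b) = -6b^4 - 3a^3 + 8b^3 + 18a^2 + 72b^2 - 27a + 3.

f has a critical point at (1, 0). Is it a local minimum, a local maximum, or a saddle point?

The mixed partial ∂²f/∂a∂b is 0, so the Hessian at any point is diag(f_aa, f_bb) = diag(18(-a + 2), 24(-3b^2 + 2b + 6)).
At (1, 0): H = diag(18, 144).
Both eigenvalues are positive, so H is positive definite: a local minimum.

local minimum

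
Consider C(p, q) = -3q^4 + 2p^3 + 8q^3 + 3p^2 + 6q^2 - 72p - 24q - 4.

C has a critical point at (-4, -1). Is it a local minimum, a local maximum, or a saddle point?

local maximum

The mixed partial ∂²C/∂p∂q is 0, so the Hessian at any point is diag(C_pp, C_qq) = diag(6(2p + 1), 12(-3q^2 + 4q + 1)).
At (-4, -1): H = diag(-42, -72).
Both eigenvalues are negative, so H is negative definite: a local maximum.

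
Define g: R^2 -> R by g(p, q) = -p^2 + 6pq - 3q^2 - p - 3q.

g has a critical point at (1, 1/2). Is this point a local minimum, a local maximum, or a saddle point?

saddle point

The Hessian of g is constant: H = [[-2, 6], [6, -6]].
det(H) = (-2)·(-6) − 6² = -24.
Since det(H) < 0, H is indefinite and the critical point is a saddle point.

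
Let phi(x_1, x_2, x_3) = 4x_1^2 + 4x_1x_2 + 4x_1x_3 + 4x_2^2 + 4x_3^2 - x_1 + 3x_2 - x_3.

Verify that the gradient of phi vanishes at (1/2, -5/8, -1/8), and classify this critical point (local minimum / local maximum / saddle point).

∇phi = (8x_1 + 4x_2 + 4x_3 - 1, 4x_1 + 8x_2 + 3, 4x_1 + 8x_3 - 1); substituting (1/2, -5/8, -1/8) gives ∇phi = (0, 0, 0), so (1/2, -5/8, -1/8) is indeed a critical point.
The Hessian is constant: H = [[8, 4, 4], [4, 8, 0], [4, 0, 8]].
Leading principal minors: Δ₁ = 8, Δ₂ = 48, Δ₃ = 256.
All leading minors are positive, so H is positive definite: a local minimum.

local minimum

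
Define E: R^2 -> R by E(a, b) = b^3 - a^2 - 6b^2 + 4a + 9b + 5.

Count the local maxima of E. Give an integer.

1

E separates as a function of a plus a function of b, so ∇E=0 decouples.
∂E/∂a = -2(a - 2) = 0 at a ∈ {2}; ∂E/∂b = 3(b - 3)(b - 1) = 0 at b ∈ {1, 3}.
The Hessian is diagonal: diag(E_aa, E_bb). Second derivatives: E_aa(2)=-2; E_bb(1)=-6, E_bb(3)=6.
Local maxima occur where both diagonal entries negative: (2, 1). Count: 1.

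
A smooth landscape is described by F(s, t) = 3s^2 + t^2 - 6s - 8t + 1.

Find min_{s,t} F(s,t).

F(s,t) separates as P(s) + Q(t) + 1, so its minimum is min P + min Q + 1.
P'(s) = 6s - 6 vanishes at s ∈ {1}; Q'(t) = 2(t - 4) vanishes at t ∈ {4}.
Local minima of P (where P''>0): P(1)=-3. Local minima of Q: Q(4)=-16.
So the global minimum of F is P(1) + Q(4) + 1 = -3 − 16 + 1 = -18, attained at (1, 4).

-18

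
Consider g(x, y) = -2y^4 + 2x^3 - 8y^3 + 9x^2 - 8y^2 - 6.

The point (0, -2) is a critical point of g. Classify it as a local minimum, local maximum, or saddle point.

The mixed partial ∂²g/∂x∂y is 0, so the Hessian at any point is diag(g_xx, g_yy) = diag(6(2x + 3), -8(3y^2 + 6y + 2)).
At (0, -2): H = diag(18, -16).
The eigenvalues have opposite signs, so H is indefinite: a saddle point.

saddle point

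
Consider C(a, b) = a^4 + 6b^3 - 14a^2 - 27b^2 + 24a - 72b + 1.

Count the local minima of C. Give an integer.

2

C separates as a function of a plus a function of b, so ∇C=0 decouples.
∂C/∂a = 4(a - 2)(a - 1)(a + 3) = 0 at a ∈ {-3, 1, 2}; ∂C/∂b = 18(b - 4)(b + 1) = 0 at b ∈ {-1, 4}.
The Hessian is diagonal: diag(C_aa, C_bb). Second derivatives: C_aa(-3)=80, C_aa(1)=-16, C_aa(2)=20; C_bb(-1)=-90, C_bb(4)=90.
Local minima occur where both diagonal entries positive: (-3, 4), (2, 4). Count: 2.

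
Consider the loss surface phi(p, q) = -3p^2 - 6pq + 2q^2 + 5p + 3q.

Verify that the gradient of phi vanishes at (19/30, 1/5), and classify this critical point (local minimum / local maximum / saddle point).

∇phi = (-6p - 6q + 5, -6p + 4q + 3); substituting (19/30, 1/5) gives ∇phi = (0, 0), so (19/30, 1/5) is indeed a critical point.
The Hessian of phi is constant: H = [[-6, -6], [-6, 4]].
det(H) = (-6)·4 − (-6)² = -60.
Since det(H) < 0, H is indefinite and the critical point is a saddle point.

saddle point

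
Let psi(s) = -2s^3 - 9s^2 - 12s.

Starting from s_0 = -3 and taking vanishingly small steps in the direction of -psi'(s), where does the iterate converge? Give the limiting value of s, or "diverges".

-2

psi'(s) = -6(s + 1)(s + 2), so psi'(-3) = -12.
Gradient descent moves in the -psi' direction, i.e. s is increasing.
The nearest critical point in that direction is s = -2, where psi'' = 6 > 0 (a local minimum). The iterate converges there.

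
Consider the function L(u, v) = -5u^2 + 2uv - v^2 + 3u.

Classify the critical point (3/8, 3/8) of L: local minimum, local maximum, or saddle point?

local maximum

The Hessian of L is constant: H = [[-10, 2], [2, -2]].
det(H) = (-10)·(-2) − 2² = 16.
det(H) > 0 and tr(H) = -12 < 0, so H is negative definite and the point is a local maximum.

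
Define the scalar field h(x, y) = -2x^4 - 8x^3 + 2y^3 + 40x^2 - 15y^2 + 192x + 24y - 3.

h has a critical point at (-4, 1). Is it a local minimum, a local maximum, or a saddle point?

local maximum

The mixed partial ∂²h/∂x∂y is 0, so the Hessian at any point is diag(h_xx, h_yy) = diag(8(-3x^2 - 6x + 10), 6(2y - 5)).
At (-4, 1): H = diag(-112, -18).
Both eigenvalues are negative, so H is negative definite: a local maximum.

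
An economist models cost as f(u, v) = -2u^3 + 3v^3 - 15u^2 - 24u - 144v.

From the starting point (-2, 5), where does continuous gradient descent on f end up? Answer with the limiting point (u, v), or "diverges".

(-4, 4)

f is separable, so gradient descent decouples: u follows -∂f/∂u, v follows -∂f/∂v.
∂f/∂u = -6(u + 1)(u + 4); at u=-2 this is 12, so u decreases.
∂f/∂v = 9(v - 4)(v + 4); at v=5 this is 81, so v decreases.
u converges to its nearest critical value -4 (a local min of the u-part); v converges to 4. The iterate converges to (-4, 4).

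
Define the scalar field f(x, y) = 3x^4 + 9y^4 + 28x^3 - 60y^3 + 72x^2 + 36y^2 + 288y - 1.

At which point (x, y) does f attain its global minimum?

(0, -1)

f(x,y) separates as P(x) + Q(y) − 1, so its minimum is min P + min Q − 1.
P'(x) = 12x(x + 3)(x + 4) vanishes at x ∈ {-4, -3, 0}; Q'(y) = 36(y - 4)(y - 2)(y + 1) vanishes at y ∈ {-1, 2, 4}.
Local minima of P (where P''>0): P(-4)=128, P(0)=0. Local minima of Q: Q(-1)=-183, Q(4)=192.
So the global minimum of f is P(0) + Q(-1) − 1 = 0 − 183 − 1 = -184, attained at (0, -1).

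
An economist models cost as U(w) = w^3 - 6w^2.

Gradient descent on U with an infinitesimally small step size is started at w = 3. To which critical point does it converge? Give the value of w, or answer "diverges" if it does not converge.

U'(w) = 3w(w - 4), so U'(3) = -9.
Gradient descent moves in the -U' direction, i.e. w is increasing.
The nearest critical point in that direction is w = 4, where U'' = 12 > 0 (a local minimum). The iterate converges there.

4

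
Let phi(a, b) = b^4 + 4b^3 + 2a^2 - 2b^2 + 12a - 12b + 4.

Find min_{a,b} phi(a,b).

-23

phi(a,b) separates as P(a) + Q(b) + 4, so its minimum is min P + min Q + 4.
P'(a) = 4a + 12 vanishes at a ∈ {-3}; Q'(b) = 4(b - 1)(b + 1)(b + 3) vanishes at b ∈ {-3, -1, 1}.
Local minima of P (where P''>0): P(-3)=-18. Local minima of Q: Q(-3)=-9, Q(1)=-9.
So the global minimum of phi is P(-3) + Q(-3) + 4 = -18 − 9 + 4 = -23, attained at (-3, -3).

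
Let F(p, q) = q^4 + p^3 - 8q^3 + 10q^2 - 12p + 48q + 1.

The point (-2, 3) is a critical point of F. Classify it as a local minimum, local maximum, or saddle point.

local maximum

The mixed partial ∂²F/∂p∂q is 0, so the Hessian at any point is diag(F_pp, F_qq) = diag(6p, 4(3q^2 - 12q + 5)).
At (-2, 3): H = diag(-12, -16).
Both eigenvalues are negative, so H is negative definite: a local maximum.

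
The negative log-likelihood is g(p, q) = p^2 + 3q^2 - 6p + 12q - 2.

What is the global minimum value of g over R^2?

-23

g(p,q) separates as A(p) + B(q) − 2, so its minimum is min A + min B − 2.
A'(p) = 2p - 6 vanishes at p ∈ {3}; B'(q) = 6q + 12 vanishes at q ∈ {-2}.
Local minima of A (where A''>0): A(3)=-9. Local minima of B: B(-2)=-12.
So the global minimum of g is A(3) + B(-2) − 2 = -9 − 12 − 2 = -23, attained at (3, -2).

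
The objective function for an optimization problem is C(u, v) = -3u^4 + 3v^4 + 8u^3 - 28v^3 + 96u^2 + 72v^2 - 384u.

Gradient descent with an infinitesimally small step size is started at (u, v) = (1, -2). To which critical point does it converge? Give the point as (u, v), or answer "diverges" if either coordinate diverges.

C is separable, so gradient descent decouples: u follows -∂C/∂u, v follows -∂C/∂v.
∂C/∂u = -12(u - 4)(u - 2)(u + 4); at u=1 this is -180, so u increases.
∂C/∂v = 12v(v - 4)(v - 3); at v=-2 this is -720, so v increases.
u converges to its nearest critical value 2 (a local min of the u-part); v converges to 0. The iterate converges to (2, 0).

(2, 0)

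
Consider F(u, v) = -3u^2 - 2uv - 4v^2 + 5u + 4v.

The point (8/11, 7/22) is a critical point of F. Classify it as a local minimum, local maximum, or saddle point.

The Hessian of F is constant: H = [[-6, -2], [-2, -8]].
det(H) = (-6)·(-8) − (-2)² = 44.
det(H) > 0 and tr(H) = -14 < 0, so H is negative definite and the point is a local maximum.

local maximum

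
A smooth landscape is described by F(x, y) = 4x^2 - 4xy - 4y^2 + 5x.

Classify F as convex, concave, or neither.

F is quadratic, so its Hessian is the constant matrix H = [[8, -4], [-4, -8]].
det(H) = -80, tr(H) = 0.
det(H) < 0, so H is indefinite: neither convex nor concave.

neither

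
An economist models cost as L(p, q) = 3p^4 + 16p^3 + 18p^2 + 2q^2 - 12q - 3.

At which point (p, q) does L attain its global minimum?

L(p,q) separates as A(p) + B(q) − 3, so its minimum is min A + min B − 3.
A'(p) = 12p(p + 1)(p + 3) vanishes at p ∈ {-3, -1, 0}; B'(q) = 4q - 12 vanishes at q ∈ {3}.
Local minima of A (where A''>0): A(-3)=-27, A(0)=0. Local minima of B: B(3)=-18.
So the global minimum of L is A(-3) + B(3) − 3 = -27 − 18 − 3 = -48, attained at (-3, 3).

(-3, 3)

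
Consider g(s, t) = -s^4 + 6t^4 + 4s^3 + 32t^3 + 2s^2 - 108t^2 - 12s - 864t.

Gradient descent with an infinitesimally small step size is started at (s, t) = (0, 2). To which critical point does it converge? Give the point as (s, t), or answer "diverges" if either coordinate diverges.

(1, 3)

g is separable, so gradient descent decouples: s follows -∂g/∂s, t follows -∂g/∂t.
∂g/∂s = -4(s - 3)(s - 1)(s + 1); at s=0 this is -12, so s increases.
∂g/∂t = 24(t - 3)(t + 3)(t + 4); at t=2 this is -720, so t increases.
s converges to its nearest critical value 1 (a local min of the s-part); t converges to 3. The iterate converges to (1, 3).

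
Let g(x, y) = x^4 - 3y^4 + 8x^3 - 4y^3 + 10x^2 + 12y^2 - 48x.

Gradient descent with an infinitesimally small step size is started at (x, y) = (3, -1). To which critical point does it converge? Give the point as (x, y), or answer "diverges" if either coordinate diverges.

(1, 0)

g is separable, so gradient descent decouples: x follows -∂g/∂x, y follows -∂g/∂y.
∂g/∂x = 4(x - 1)(x + 3)(x + 4); at x=3 this is 336, so x decreases.
∂g/∂y = -12y(y - 1)(y + 2); at y=-1 this is -24, so y increases.
x converges to its nearest critical value 1 (a local min of the x-part); y converges to 0. The iterate converges to (1, 0).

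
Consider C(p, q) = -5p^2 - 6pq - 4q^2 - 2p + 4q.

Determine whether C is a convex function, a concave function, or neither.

concave

C is quadratic, so its Hessian is the constant matrix H = [[-10, -6], [-6, -8]].
det(H) = 44, tr(H) = -18.
det(H) > 0 and tr(H) < 0, so H is negative definite everywhere: concave.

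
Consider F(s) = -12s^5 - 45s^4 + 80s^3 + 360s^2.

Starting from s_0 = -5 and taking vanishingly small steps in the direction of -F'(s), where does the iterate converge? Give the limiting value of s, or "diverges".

F'(s) = -60s(s - 2)(s + 2)(s + 3), so F'(-5) = -12600.
Gradient descent moves in the -F' direction, i.e. s is increasing.
The nearest critical point in that direction is s = -3, where F'' = 900 > 0 (a local minimum). The iterate converges there.

-3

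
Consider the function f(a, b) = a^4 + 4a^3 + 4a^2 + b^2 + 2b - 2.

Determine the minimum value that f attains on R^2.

f(a,b) separates as P(a) + Q(b) − 2, so its minimum is min P + min Q − 2.
P'(a) = 4a(a + 1)(a + 2) vanishes at a ∈ {-2, -1, 0}; Q'(b) = 2b + 2 vanishes at b ∈ {-1}.
Local minima of P (where P''>0): P(-2)=0, P(0)=0. Local minima of Q: Q(-1)=-1.
So the global minimum of f is P(-2) + Q(-1) − 2 = 0 − 1 − 2 = -3, attained at (-2, -1).

-3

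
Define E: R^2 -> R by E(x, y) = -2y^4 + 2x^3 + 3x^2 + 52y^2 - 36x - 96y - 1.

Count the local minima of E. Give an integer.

E separates as a function of x plus a function of y, so ∇E=0 decouples.
∂E/∂x = 6(x - 2)(x + 3) = 0 at x ∈ {-3, 2}; ∂E/∂y = -8(y - 3)(y - 1)(y + 4) = 0 at y ∈ {-4, 1, 3}.
The Hessian is diagonal: diag(E_xx, E_yy). Second derivatives: E_xx(-3)=-30, E_xx(2)=30; E_yy(-4)=-280, E_yy(1)=80, E_yy(3)=-112.
Local minima occur where both diagonal entries positive: (2, 1). Count: 1.

1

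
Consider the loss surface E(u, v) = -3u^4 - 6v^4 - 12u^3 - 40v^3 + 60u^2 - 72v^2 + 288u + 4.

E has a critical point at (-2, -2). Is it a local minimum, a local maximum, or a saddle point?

local minimum

The mixed partial ∂²E/∂u∂v is 0, so the Hessian at any point is diag(E_uu, E_vv) = diag(12(-3u^2 - 6u + 10), -24(3v^2 + 10v + 6)).
At (-2, -2): H = diag(120, 48).
Both eigenvalues are positive, so H is positive definite: a local minimum.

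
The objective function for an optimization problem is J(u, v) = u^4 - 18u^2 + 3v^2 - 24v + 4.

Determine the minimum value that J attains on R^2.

-125

J(u,v) separates as P(u) + Q(v) + 4, so its minimum is min P + min Q + 4.
P'(u) = 4u(u - 3)(u + 3) vanishes at u ∈ {-3, 0, 3}; Q'(v) = 6v - 24 vanishes at v ∈ {4}.
Local minima of P (where P''>0): P(-3)=-81, P(3)=-81. Local minima of Q: Q(4)=-48.
So the global minimum of J is P(-3) + Q(4) + 4 = -81 − 48 + 4 = -125, attained at (-3, 4).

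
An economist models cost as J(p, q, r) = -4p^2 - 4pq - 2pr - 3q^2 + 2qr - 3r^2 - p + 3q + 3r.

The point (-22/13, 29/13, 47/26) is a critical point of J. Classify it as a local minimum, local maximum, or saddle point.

The Hessian is constant: H = [[-8, -4, -2], [-4, -6, 2], [-2, 2, -6]].
Leading principal minors: Δ₁ = -8, Δ₂ = 32, Δ₃ = -104.
The minors alternate sign starting negative (−, +, −), so H is negative definite: a local maximum.

local maximum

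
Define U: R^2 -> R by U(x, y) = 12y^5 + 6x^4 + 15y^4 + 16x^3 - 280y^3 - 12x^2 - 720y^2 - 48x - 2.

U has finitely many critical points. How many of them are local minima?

U separates as a function of x plus a function of y, so ∇U=0 decouples.
∂U/∂x = 24(x - 1)(x + 1)(x + 2) = 0 at x ∈ {-2, -1, 1}; ∂U/∂y = 60y(y - 4)(y + 2)(y + 3) = 0 at y ∈ {-3, -2, 0, 4}.
The Hessian is diagonal: diag(U_xx, U_yy). Second derivatives: U_xx(-2)=72, U_xx(-1)=-48, U_xx(1)=144; U_yy(-3)=-1260, U_yy(-2)=720, U_yy(0)=-1440, U_yy(4)=10080.
Local minima occur where both diagonal entries positive: (-2, -2), (-2, 4), (1, -2), (1, 4). Count: 4.

4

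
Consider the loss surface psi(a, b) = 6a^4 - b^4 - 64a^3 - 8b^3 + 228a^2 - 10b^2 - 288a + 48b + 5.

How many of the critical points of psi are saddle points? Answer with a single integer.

5

psi separates as a function of a plus a function of b, so ∇psi=0 decouples.
∂psi/∂a = 24(a - 4)(a - 3)(a - 1) = 0 at a ∈ {1, 3, 4}; ∂psi/∂b = -4(b - 1)(b + 3)(b + 4) = 0 at b ∈ {-4, -3, 1}.
The Hessian is diagonal: diag(psi_aa, psi_bb). Second derivatives: psi_aa(1)=144, psi_aa(3)=-48, psi_aa(4)=72; psi_bb(-4)=-20, psi_bb(-3)=16, psi_bb(1)=-80.
Saddle points occur where the two diagonal entries have opposite signs: (1, -4), (1, 1), (3, -3), (4, -4), (4, 1). Count: 5.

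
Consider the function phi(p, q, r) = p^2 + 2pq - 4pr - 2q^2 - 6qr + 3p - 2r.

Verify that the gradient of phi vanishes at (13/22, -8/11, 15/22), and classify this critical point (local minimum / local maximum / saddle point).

saddle point

∇phi = (2p + 2q - 4r + 3, 2p - 4q - 6r, -4p - 6q - 2); substituting (13/22, -8/11, 15/22) gives ∇phi = (0, 0, 0), so (13/22, -8/11, 15/22) is indeed a critical point.
The Hessian is constant: H = [[2, 2, -4], [2, -4, -6], [-4, -6, 0]].
Leading principal minors: Δ₁ = 2, Δ₂ = -12, Δ₃ = 88.
The minors fit neither the all-positive nor the alternating-sign pattern, so H is indefinite: a saddle point.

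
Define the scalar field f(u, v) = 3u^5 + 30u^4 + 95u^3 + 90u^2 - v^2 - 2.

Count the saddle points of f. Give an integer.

2

f separates as a function of u plus a function of v, so ∇f=0 decouples.
∂f/∂u = 15u(u + 1)(u + 3)(u + 4) = 0 at u ∈ {-4, -3, -1, 0}; ∂f/∂v = -2v = 0 at v ∈ {0}.
The Hessian is diagonal: diag(f_uu, f_vv). Second derivatives: f_uu(-4)=-180, f_uu(-3)=90, f_uu(-1)=-90, f_uu(0)=180; f_vv(0)=-2.
Saddle points occur where the two diagonal entries have opposite signs: (-3, 0), (0, 0). Count: 2.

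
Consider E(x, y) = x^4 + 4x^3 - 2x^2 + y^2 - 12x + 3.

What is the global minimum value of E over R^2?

-6

E(x,y) separates as P(x) + Q(y) + 3, so its minimum is min P + min Q + 3.
P'(x) = 4(x - 1)(x + 1)(x + 3) vanishes at x ∈ {-3, -1, 1}; Q'(y) = 2y vanishes at y ∈ {0}.
Local minima of P (where P''>0): P(-3)=-9, P(1)=-9. Local minima of Q: Q(0)=0.
So the global minimum of E is P(-3) + Q(0) + 3 = -9 + 0 + 3 = -6, attained at (-3, 0).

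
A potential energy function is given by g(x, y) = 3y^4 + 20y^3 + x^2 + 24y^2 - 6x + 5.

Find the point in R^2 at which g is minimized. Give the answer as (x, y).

(3, -4)

g(x,y) separates as P(x) + Q(y) + 5, so its minimum is min P + min Q + 5.
P'(x) = 2x - 6 vanishes at x ∈ {3}; Q'(y) = 12y(y + 1)(y + 4) vanishes at y ∈ {-4, -1, 0}.
Local minima of P (where P''>0): P(3)=-9. Local minima of Q: Q(-4)=-128, Q(0)=0.
So the global minimum of g is P(3) + Q(-4) + 5 = -9 − 128 + 5 = -132, attained at (3, -4).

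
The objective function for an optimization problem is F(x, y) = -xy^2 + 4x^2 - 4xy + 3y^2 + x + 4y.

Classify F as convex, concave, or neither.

The term -xy^2 is cubic, so the Hessian is not constant.
∂²F/∂y² = -2x + 6, which takes both signs as x varies (negative for sufficiently large x). A diagonal entry of the Hessian changing sign means the Hessian is neither positive- nor negative-semidefinite on all of R^2.

neither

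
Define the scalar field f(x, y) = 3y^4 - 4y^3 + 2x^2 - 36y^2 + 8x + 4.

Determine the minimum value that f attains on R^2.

-193

f(x,y) separates as P(x) + Q(y) + 4, so its minimum is min P + min Q + 4.
P'(x) = 4x + 8 vanishes at x ∈ {-2}; Q'(y) = 12y(y - 3)(y + 2) vanishes at y ∈ {-2, 0, 3}.
Local minima of P (where P''>0): P(-2)=-8. Local minima of Q: Q(-2)=-64, Q(3)=-189.
So the global minimum of f is P(-2) + Q(3) + 4 = -8 − 189 + 4 = -193, attained at (-2, 3).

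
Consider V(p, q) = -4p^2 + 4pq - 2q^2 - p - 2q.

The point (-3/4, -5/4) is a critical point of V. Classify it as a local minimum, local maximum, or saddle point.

local maximum

The Hessian of V is constant: H = [[-8, 4], [4, -4]].
det(H) = (-8)·(-4) − 4² = 16.
det(H) > 0 and tr(H) = -12 < 0, so H is negative definite and the point is a local maximum.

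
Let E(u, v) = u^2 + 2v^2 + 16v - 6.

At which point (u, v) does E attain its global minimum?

E(u,v) separates as P(u) + Q(v) − 6, so its minimum is min P + min Q − 6.
P'(u) = 2u vanishes at u ∈ {0}; Q'(v) = 4v + 16 vanishes at v ∈ {-4}.
Local minima of P (where P''>0): P(0)=0. Local minima of Q: Q(-4)=-32.
So the global minimum of E is P(0) + Q(-4) − 6 = 0 − 32 − 6 = -38, attained at (0, -4).

(0, -4)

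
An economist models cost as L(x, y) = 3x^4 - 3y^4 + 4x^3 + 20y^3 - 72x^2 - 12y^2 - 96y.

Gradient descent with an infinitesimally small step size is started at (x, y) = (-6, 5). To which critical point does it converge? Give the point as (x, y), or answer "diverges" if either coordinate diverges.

L is separable, so gradient descent decouples: x follows -∂L/∂x, y follows -∂L/∂y.
∂L/∂x = 12x(x - 3)(x + 4); at x=-6 this is -1296, so x increases.
∂L/∂y = -12(y - 4)(y - 2)(y + 1); at y=5 this is -216, so y increases.
The y-coordinate has no critical point in that direction and runs off to infinity.

diverges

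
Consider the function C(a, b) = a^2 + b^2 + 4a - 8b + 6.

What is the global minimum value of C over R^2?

C(a,b) separates as P(a) + Q(b) + 6, so its minimum is min P + min Q + 6.
P'(a) = 2a + 4 vanishes at a ∈ {-2}; Q'(b) = 2b - 8 vanishes at b ∈ {4}.
Local minima of P (where P''>0): P(-2)=-4. Local minima of Q: Q(4)=-16.
So the global minimum of C is P(-2) + Q(4) + 6 = -4 − 16 + 6 = -14, attained at (-2, 4).

-14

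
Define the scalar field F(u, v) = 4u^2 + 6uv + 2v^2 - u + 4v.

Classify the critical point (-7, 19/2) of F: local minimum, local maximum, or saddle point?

The Hessian of F is constant: H = [[8, 6], [6, 4]].
det(H) = 8·4 − 6² = -4.
Since det(H) < 0, H is indefinite and the critical point is a saddle point.

saddle point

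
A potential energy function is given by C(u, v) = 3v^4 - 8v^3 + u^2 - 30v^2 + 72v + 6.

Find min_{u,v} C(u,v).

C(u,v) separates as P(u) + Q(v) + 6, so its minimum is min P + min Q + 6.
P'(u) = 2u vanishes at u ∈ {0}; Q'(v) = 12(v - 3)(v - 1)(v + 2) vanishes at v ∈ {-2, 1, 3}.
Local minima of P (where P''>0): P(0)=0. Local minima of Q: Q(-2)=-152, Q(3)=-27.
So the global minimum of C is P(0) + Q(-2) + 6 = 0 − 152 + 6 = -146, attained at (0, -2).

-146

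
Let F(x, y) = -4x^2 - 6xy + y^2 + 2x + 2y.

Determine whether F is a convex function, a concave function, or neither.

F is quadratic, so its Hessian is the constant matrix H = [[-8, -6], [-6, 2]].
det(H) = -52, tr(H) = -6.
det(H) < 0, so H is indefinite: neither convex nor concave.

neither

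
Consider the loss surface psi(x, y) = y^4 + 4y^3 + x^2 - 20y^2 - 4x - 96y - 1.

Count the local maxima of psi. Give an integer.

psi separates as a function of x plus a function of y, so ∇psi=0 decouples.
∂psi/∂x = 2(x - 2) = 0 at x ∈ {2}; ∂psi/∂y = 4(y - 3)(y + 2)(y + 4) = 0 at y ∈ {-4, -2, 3}.
The Hessian is diagonal: diag(psi_xx, psi_yy). Second derivatives: psi_xx(2)=2; psi_yy(-4)=56, psi_yy(-2)=-40, psi_yy(3)=140.
Local maxima occur where both diagonal entries negative: none. Count: 0.

0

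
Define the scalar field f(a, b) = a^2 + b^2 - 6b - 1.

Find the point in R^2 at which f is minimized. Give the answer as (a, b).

f(a,b) separates as P(a) + Q(b) − 1, so its minimum is min P + min Q − 1.
P'(a) = 2a vanishes at a ∈ {0}; Q'(b) = 2b - 6 vanishes at b ∈ {3}.
Local minima of P (where P''>0): P(0)=0. Local minima of Q: Q(3)=-9.
So the global minimum of f is P(0) + Q(3) − 1 = 0 − 9 − 1 = -10, attained at (0, 3).

(0, 3)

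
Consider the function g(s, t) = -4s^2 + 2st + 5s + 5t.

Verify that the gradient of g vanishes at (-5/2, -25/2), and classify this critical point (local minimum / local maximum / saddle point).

∇g = (-8s + 2t + 5, 2s + 5); substituting (-5/2, -25/2) gives ∇g = (0, 0), so (-5/2, -25/2) is indeed a critical point.
The Hessian of g is constant: H = [[-8, 2], [2, 0]].
det(H) = (-8)·0 − 2² = -4.
Since det(H) < 0, H is indefinite and the critical point is a saddle point.

saddle point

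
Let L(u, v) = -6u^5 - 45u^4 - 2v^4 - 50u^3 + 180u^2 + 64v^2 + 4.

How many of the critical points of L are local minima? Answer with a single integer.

2

L separates as a function of u plus a function of v, so ∇L=0 decouples.
∂L/∂u = -30u(u - 1)(u + 3)(u + 4) = 0 at u ∈ {-4, -3, 0, 1}; ∂L/∂v = -8v(v - 4)(v + 4) = 0 at v ∈ {-4, 0, 4}.
The Hessian is diagonal: diag(L_uu, L_vv). Second derivatives: L_uu(-4)=600, L_uu(-3)=-360, L_uu(0)=360, L_uu(1)=-600; L_vv(-4)=-256, L_vv(0)=128, L_vv(4)=-256.
Local minima occur where both diagonal entries positive: (-4, 0), (0, 0). Count: 2.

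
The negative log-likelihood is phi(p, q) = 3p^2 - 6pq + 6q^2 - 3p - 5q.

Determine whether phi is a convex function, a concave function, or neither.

phi is quadratic, so its Hessian is the constant matrix H = [[6, -6], [-6, 12]].
det(H) = 36, tr(H) = 18.
det(H) > 0 and tr(H) > 0, so H is positive definite everywhere: convex.

convex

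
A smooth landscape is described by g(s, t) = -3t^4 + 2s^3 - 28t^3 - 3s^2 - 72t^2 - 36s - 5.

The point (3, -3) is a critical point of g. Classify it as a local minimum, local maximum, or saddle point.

The mixed partial ∂²g/∂s∂t is 0, so the Hessian at any point is diag(g_ss, g_tt) = diag(6(2s - 1), -12(3t^2 + 14t + 12)).
At (3, -3): H = diag(30, 36).
Both eigenvalues are positive, so H is positive definite: a local minimum.

local minimum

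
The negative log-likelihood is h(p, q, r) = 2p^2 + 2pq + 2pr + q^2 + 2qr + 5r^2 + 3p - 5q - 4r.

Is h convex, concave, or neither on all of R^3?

h is quadratic, so its Hessian is the constant matrix H = [[4, 2, 2], [2, 2, 2], [2, 2, 10]].
Leading principal minors: 4, 4, 32.
All positive ⇒ H ≻ 0 ⇒ convex.

convex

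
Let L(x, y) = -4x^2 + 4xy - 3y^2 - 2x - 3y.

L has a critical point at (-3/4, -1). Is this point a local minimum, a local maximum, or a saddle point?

The Hessian of L is constant: H = [[-8, 4], [4, -6]].
det(H) = (-8)·(-6) − 4² = 32.
det(H) > 0 and tr(H) = -14 < 0, so H is negative definite and the point is a local maximum.

local maximum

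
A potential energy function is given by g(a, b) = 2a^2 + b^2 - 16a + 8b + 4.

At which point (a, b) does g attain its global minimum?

(4, -4)

g(a,b) separates as P(a) + Q(b) + 4, so its minimum is min P + min Q + 4.
P'(a) = 4a - 16 vanishes at a ∈ {4}; Q'(b) = 2b + 8 vanishes at b ∈ {-4}.
Local minima of P (where P''>0): P(4)=-32. Local minima of Q: Q(-4)=-16.
So the global minimum of g is P(4) + Q(-4) + 4 = -32 − 16 + 4 = -44, attained at (4, -4).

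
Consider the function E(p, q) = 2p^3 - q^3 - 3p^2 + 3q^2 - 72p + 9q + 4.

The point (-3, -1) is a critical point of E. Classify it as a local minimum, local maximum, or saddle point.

The mixed partial ∂²E/∂p∂q is 0, so the Hessian at any point is diag(E_pp, E_qq) = diag(6(2p - 1), 6(-q + 1)).
At (-3, -1): H = diag(-42, 12).
The eigenvalues have opposite signs, so H is indefinite: a saddle point.

saddle point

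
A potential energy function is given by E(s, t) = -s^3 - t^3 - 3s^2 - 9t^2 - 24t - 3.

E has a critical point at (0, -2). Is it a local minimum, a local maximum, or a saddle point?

The mixed partial ∂²E/∂s∂t is 0, so the Hessian at any point is diag(E_ss, E_tt) = diag(-6(s + 1), -6(t + 3)).
At (0, -2): H = diag(-6, -6).
Both eigenvalues are negative, so H is negative definite: a local maximum.

local maximum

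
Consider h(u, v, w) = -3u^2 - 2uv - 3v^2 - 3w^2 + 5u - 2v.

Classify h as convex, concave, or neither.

h is quadratic, so its Hessian is the constant matrix H = [[-6, -2, 0], [-2, -6, 0], [0, 0, -6]].
Leading principal minors: -6, 32, -192.
Signs alternate −, +, − ⇒ H ≺ 0 ⇒ concave.

concave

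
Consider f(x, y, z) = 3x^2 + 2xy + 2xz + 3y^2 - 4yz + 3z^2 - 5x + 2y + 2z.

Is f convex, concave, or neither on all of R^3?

convex

f is quadratic, so its Hessian is the constant matrix H = [[6, 2, 2], [2, 6, -4], [2, -4, 6]].
Leading principal minors: 6, 32, 40.
All positive ⇒ H ≻ 0 ⇒ convex.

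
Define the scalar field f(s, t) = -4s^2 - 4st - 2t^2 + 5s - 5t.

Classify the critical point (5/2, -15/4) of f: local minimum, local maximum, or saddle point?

local maximum

The Hessian of f is constant: H = [[-8, -4], [-4, -4]].
det(H) = (-8)·(-4) − (-4)² = 16.
det(H) > 0 and tr(H) = -12 < 0, so H is negative definite and the point is a local maximum.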